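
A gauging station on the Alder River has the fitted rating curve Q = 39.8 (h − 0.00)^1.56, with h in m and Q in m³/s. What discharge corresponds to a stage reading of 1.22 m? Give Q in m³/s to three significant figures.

54.3 m³/s

Q = 39.8 × (1.22 − 0.00)^1.56 = 39.8 × 1.22^1.56 = 54.28 m³/s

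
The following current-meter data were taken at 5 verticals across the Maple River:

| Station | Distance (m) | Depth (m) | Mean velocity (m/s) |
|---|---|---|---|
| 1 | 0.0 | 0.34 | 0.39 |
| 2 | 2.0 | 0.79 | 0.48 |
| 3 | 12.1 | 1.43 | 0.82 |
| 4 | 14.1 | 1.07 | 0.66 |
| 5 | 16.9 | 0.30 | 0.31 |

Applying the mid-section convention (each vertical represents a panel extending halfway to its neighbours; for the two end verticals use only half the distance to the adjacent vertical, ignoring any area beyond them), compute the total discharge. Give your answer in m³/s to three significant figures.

11.3 m³/s

w_1 = (2.0 − 0.0)/2 = 1 m; q_1 = 0.39 × 0.34 × 1 = 0.1326 m³/s
w_2 = (12.1 − 0.0)/2 = 6.05 m; q_2 = 0.48 × 0.79 × 6.05 = 2.294 m³/s
w_3 = (14.1 − 2.0)/2 = 6.05 m; q_3 = 0.82 × 1.43 × 6.05 = 7.094 m³/s
w_4 = (16.9 − 12.1)/2 = 2.4 m; q_4 = 0.66 × 1.07 × 2.4 = 1.695 m³/s
w_5 = (16.9 − 14.1)/2 = 1.4 m; q_5 = 0.31 × 0.30 × 1.4 = 0.1302 m³/s
Q = Σ qᵢ = 11.35 m³/s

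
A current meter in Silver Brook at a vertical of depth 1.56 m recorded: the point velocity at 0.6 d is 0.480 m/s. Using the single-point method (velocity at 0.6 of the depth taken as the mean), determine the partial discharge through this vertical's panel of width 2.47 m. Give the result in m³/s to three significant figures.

v̄ = v₀.₆ = 0.480 m/s
q = v̄ × d × w = 0.4800 × 1.56 × 2.47 = 1.850 m³/s

1.85 m³/s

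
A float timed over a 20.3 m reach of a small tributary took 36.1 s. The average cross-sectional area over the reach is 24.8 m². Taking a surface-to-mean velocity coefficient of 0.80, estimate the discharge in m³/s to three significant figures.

11.2 m³/s

v_surface = L / t̄ = 20.3 / 36.1 = 0.5623 m/s
v_mean = 0.80 × 0.5623 = 0.4499 m/s
Q = A × v_mean = 24.8 × 0.4499 = 11.16 m³/s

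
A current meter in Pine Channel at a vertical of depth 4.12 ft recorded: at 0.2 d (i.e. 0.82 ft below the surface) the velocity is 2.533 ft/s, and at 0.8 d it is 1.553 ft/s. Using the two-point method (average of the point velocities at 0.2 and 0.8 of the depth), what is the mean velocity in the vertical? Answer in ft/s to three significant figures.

v̄ = (2.533 + 1.553) / 2 = 2.043 ft/s

2.04 ft/s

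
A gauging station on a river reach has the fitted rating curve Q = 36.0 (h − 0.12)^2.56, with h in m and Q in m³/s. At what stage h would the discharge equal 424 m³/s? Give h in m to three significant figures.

2.74 m

h − h₀ = (Q/C)^(1/b) = (424/36.0)^(1/2.56) = 2.620 m
h = 0.12 + 2.620 = 2.740 m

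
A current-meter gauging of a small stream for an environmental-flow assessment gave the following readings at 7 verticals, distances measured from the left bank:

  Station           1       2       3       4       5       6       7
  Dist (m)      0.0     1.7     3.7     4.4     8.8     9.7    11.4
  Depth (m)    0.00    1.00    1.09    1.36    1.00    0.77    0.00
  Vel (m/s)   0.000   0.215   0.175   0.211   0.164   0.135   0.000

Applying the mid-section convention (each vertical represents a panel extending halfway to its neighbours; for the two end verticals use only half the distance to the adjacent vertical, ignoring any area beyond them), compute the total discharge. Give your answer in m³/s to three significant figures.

w_2 = (3.7 − 0.0)/2 = 1.85 m; q_2 = 0.215 × 1.00 × 1.85 = 0.3978 m³/s
w_3 = (4.4 − 1.7)/2 = 1.35 m; q_3 = 0.175 × 1.09 × 1.35 = 0.2575 m³/s
w_4 = (8.8 − 3.7)/2 = 2.55 m; q_4 = 0.211 × 1.36 × 2.55 = 0.7317 m³/s
w_5 = (9.7 − 4.4)/2 = 2.65 m; q_5 = 0.164 × 1.00 × 2.65 = 0.4346 m³/s
w_6 = (11.4 − 8.8)/2 = 1.3 m; q_6 = 0.135 × 0.77 × 1.3 = 0.1351 m³/s
Stations 1, 7 contribute zero (depth or velocity is 0).
Q = Σ qᵢ = 1.957 m³/s

1.96 m³/s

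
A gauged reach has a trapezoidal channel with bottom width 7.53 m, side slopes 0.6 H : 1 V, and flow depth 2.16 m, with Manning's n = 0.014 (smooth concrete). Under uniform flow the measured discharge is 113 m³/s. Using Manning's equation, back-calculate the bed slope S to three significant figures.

0.00395

A = (b + z·y)·y = (7.53 + 0.6×2.16)×2.16 = 19.06 m²
P = b + 2y√(1+z²) = 7.53 + 2×2.16×√(1+0.6²) = 12.57 m
R = A/P = 19.06/12.57 = 1.517 m
S = (Q·n / (1·A·R^(2/3)))² = (113×0.014 / (1×19.06×1.320))² = 0.003951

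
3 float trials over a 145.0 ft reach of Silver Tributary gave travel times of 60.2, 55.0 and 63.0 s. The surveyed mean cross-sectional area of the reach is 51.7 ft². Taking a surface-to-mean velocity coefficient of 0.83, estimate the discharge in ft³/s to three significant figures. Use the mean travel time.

105 ft³/s

t̄ = (60.2 + 55.0 + 63.0) / 3 = 59.4 s
v_surface = L / t̄ = 145.0 / 59.4 = 2.441 ft/s
v_mean = 0.83 × 2.441 = 2.026 ft/s
Q = A × v_mean = 51.7 × 2.026 = 104.7 ft³/s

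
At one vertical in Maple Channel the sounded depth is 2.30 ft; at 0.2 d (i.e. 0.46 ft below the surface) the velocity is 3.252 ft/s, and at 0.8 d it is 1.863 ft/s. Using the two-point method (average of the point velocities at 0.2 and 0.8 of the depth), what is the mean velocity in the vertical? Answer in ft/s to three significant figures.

v̄ = (3.252 + 1.863) / 2 = 2.558 ft/s

2.56 ft/s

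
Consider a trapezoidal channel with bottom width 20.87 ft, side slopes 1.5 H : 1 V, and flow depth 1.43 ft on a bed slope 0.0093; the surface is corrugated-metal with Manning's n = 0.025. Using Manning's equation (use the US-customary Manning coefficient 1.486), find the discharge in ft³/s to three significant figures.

221 ft³/s

A = (b + z·y)·y = (20.87 + 1.5×1.43)×1.43 = 32.91 ft²
P = b + 2y√(1+z²) = 20.87 + 2×1.43×√(1+1.5²) = 26.03 ft
R = A/P = 32.91/26.03 = 1.265 ft
Q = (1.486/n)·A·R^(2/3)·S^(1/2) = (1.486/0.025) × 32.91 × 1.265^(2/3) × 0.0093^(1/2) = 220.6 ft³/s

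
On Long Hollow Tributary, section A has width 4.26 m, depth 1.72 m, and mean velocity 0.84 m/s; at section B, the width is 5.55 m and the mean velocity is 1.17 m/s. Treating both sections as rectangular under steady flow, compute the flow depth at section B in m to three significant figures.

0.948 m

Q = A₁V₁ = (4.26×1.72) × 0.84 = 6.155 m³/s
d₂ = Q/(b₂ V₂) = 6.155/(5.55×1.17) = 0.9478 m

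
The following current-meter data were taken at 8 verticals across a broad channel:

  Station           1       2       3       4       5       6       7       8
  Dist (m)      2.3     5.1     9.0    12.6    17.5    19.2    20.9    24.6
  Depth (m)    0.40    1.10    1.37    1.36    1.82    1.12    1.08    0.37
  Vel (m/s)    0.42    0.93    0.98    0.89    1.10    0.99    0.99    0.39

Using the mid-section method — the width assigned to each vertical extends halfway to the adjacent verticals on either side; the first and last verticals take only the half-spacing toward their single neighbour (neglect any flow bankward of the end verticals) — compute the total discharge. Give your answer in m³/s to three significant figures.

25.5 m³/s

w_1 = (5.1 − 2.3)/2 = 1.4 m; q_1 = 0.42 × 0.40 × 1.4 = 0.2352 m³/s
w_2 = (9.0 − 2.3)/2 = 3.35 m; q_2 = 0.93 × 1.10 × 3.35 = 3.427 m³/s
w_3 = (12.6 − 5.1)/2 = 3.75 m; q_3 = 0.98 × 1.37 × 3.75 = 5.035 m³/s
w_4 = (17.5 − 9.0)/2 = 4.25 m; q_4 = 0.89 × 1.36 × 4.25 = 5.144 m³/s
w_5 = (19.2 − 12.6)/2 = 3.3 m; q_5 = 1.10 × 1.82 × 3.3 = 6.607 m³/s
w_6 = (20.9 − 17.5)/2 = 1.7 m; q_6 = 0.99 × 1.12 × 1.7 = 1.885 m³/s
w_7 = (24.6 − 19.2)/2 = 2.7 m; q_7 = 0.99 × 1.08 × 2.7 = 2.887 m³/s
w_8 = (24.6 − 20.9)/2 = 1.85 m; q_8 = 0.39 × 0.37 × 1.85 = 0.2670 m³/s
Q = Σ qᵢ = 25.49 m³/s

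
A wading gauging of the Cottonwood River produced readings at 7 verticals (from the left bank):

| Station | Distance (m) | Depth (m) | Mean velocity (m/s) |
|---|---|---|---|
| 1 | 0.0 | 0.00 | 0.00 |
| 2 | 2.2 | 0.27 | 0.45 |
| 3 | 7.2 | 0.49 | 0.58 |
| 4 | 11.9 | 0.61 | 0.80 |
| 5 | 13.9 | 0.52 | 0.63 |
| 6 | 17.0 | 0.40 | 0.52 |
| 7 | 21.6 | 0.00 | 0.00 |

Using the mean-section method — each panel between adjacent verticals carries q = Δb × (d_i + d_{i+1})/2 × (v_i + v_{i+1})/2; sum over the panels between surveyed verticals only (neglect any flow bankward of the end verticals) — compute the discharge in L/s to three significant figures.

Panel 1-2: Δb = 2.2 m, d̄ = (0.00+0.27)/2 = 0.135, v̄ = (0.00+0.45)/2 = 0.225 → q = 2.2×0.135×0.225 = 0.06683 m³/s
Panel 2-3: Δb = 5 m, d̄ = (0.27+0.49)/2 = 0.38, v̄ = (0.45+0.58)/2 = 0.515 → q = 5×0.38×0.515 = 0.9785 m³/s
Panel 3-4: Δb = 4.7 m, d̄ = (0.49+0.61)/2 = 0.55, v̄ = (0.58+0.80)/2 = 0.69 → q = 4.7×0.55×0.69 = 1.784 m³/s
Panel 4-5: Δb = 2 m, d̄ = (0.61+0.52)/2 = 0.565, v̄ = (0.80+0.63)/2 = 0.715 → q = 2×0.565×0.715 = 0.8080 m³/s
Panel 5-6: Δb = 3.1 m, d̄ = (0.52+0.40)/2 = 0.46, v̄ = (0.63+0.52)/2 = 0.575 → q = 3.1×0.46×0.575 = 0.8200 m³/s
Panel 6-7: Δb = 4.6 m, d̄ = (0.40+0.00)/2 = 0.2, v̄ = (0.52+0.00)/2 = 0.26 → q = 4.6×0.2×0.26 = 0.2392 m³/s
Q = Σ q = 4.696 m³/s
= 4.696 × 1000 = 4696 L/s

4700 L/s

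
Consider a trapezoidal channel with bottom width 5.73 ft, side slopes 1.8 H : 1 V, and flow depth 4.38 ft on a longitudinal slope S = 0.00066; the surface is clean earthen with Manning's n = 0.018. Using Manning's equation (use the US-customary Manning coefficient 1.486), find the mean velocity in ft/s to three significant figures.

3.92 ft/s

A = (b + z·y)·y = (5.73 + 1.8×4.38)×4.38 = 59.63 ft²
P = b + 2y√(1+z²) = 5.73 + 2×4.38×√(1+1.8²) = 23.77 ft
R = A/P = 59.63/23.77 = 2.509 ft
Q = (1.486/n)·A·R^(2/3)·S^(1/2) = (1.486/0.018) × 59.63 × 2.509^(2/3) × 0.00066^(1/2) = 233.5 ft³/s
V = Q/A = 233.5/59.63 = 3.916 ft/s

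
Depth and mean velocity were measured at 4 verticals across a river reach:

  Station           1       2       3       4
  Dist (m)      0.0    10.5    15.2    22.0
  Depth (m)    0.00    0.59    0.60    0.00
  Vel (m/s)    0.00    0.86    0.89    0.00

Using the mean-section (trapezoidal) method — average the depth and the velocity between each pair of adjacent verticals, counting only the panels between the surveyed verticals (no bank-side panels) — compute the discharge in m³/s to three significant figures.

4.69 m³/s

Panel 1-2: Δb = 10.5 m, d̄ = (0.00+0.59)/2 = 0.295, v̄ = (0.00+0.86)/2 = 0.43 → q = 10.5×0.295×0.43 = 1.332 m³/s
Panel 2-3: Δb = 4.7 m, d̄ = (0.59+0.60)/2 = 0.595, v̄ = (0.86+0.89)/2 = 0.875 → q = 4.7×0.595×0.875 = 2.447 m³/s
Panel 3-4: Δb = 6.8 m, d̄ = (0.60+0.00)/2 = 0.3, v̄ = (0.89+0.00)/2 = 0.445 → q = 6.8×0.3×0.445 = 0.9078 m³/s
Q = Σ q = 4.687 m³/s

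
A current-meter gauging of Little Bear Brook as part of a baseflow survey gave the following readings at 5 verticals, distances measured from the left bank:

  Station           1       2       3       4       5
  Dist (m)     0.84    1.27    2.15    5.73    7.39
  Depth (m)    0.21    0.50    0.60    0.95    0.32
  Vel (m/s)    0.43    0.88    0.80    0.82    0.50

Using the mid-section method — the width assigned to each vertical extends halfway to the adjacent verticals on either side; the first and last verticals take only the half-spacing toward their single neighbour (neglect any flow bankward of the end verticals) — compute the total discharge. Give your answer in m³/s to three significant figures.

3.55 m³/s

w_1 = (1.27 − 0.84)/2 = 0.215 m; q_1 = 0.43 × 0.21 × 0.215 = 0.01941 m³/s
w_2 = (2.15 − 0.84)/2 = 0.655 m; q_2 = 0.88 × 0.50 × 0.655 = 0.2882 m³/s
w_3 = (5.73 − 1.27)/2 = 2.23 m; q_3 = 0.80 × 0.60 × 2.23 = 1.070 m³/s
w_4 = (7.39 − 2.15)/2 = 2.62 m; q_4 = 0.82 × 0.95 × 2.62 = 2.041 m³/s
w_5 = (7.39 − 5.73)/2 = 0.83 m; q_5 = 0.50 × 0.32 × 0.83 = 0.1328 m³/s
Q = Σ qᵢ = 3.552 m³/s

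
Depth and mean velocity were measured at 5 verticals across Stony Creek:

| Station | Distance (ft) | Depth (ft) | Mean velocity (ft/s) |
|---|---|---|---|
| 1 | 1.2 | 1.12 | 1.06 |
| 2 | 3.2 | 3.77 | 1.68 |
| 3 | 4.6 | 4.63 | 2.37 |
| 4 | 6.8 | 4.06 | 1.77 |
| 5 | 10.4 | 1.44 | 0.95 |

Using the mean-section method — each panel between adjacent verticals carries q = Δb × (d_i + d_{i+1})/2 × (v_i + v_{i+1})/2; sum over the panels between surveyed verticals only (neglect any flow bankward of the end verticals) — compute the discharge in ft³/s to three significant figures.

Panel 1-2: Δb = 2 ft, d̄ = (1.12+3.77)/2 = 2.445, v̄ = (1.06+1.68)/2 = 1.37 → q = 2×2.445×1.37 = 6.699 ft³/s
Panel 2-3: Δb = 1.4 ft, d̄ = (3.77+4.63)/2 = 4.2, v̄ = (1.68+2.37)/2 = 2.025 → q = 1.4×4.2×2.025 = 11.91 ft³/s
Panel 3-4: Δb = 2.2 ft, d̄ = (4.63+4.06)/2 = 4.345, v̄ = (2.37+1.77)/2 = 2.07 → q = 2.2×4.345×2.07 = 19.79 ft³/s
Panel 4-5: Δb = 3.6 ft, d̄ = (4.06+1.44)/2 = 2.75, v̄ = (1.77+0.95)/2 = 1.36 → q = 3.6×2.75×1.36 = 13.46 ft³/s
Q = Σ q = 51.86 ft³/s

51.9 ft³/s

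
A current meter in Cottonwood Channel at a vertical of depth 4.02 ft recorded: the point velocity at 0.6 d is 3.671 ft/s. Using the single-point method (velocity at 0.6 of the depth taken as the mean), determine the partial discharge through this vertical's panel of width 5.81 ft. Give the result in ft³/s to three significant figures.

85.7 ft³/s

v̄ = v₀.₆ = 3.671 ft/s
q = v̄ × d × w = 3.671 × 4.02 × 5.81 = 85.74 ft³/s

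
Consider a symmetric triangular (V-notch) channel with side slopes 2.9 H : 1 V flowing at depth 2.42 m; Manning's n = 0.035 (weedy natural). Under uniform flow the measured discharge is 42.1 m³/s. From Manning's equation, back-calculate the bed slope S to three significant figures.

0.00629

A = z·y² = 2.9×2.42² = 16.98 m²
P = 2y√(1+z²) = 2×2.42×√(1+2.9²) = 14.85 m
R = A/P = 16.98/14.85 = 1.144 m
S = (Q·n / (1·A·R^(2/3)))² = (42.1×0.035 / (1×16.98×1.094))² = 0.006292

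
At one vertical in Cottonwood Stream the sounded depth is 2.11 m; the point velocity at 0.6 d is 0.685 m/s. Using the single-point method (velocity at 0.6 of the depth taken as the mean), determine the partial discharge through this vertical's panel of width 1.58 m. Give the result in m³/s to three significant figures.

2.28 m³/s

v̄ = v₀.₆ = 0.685 m/s
q = v̄ × d × w = 0.6850 × 2.11 × 1.58 = 2.284 m³/s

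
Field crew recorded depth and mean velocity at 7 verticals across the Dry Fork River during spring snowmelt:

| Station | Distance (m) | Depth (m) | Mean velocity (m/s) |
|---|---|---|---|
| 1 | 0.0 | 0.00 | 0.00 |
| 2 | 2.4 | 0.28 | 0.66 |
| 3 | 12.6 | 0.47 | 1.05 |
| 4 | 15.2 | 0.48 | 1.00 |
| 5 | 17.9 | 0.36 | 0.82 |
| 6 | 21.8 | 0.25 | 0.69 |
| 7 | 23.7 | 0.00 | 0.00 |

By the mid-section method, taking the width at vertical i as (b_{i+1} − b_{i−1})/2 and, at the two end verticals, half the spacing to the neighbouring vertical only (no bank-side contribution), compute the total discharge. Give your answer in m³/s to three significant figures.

7.07 m³/s

w_2 = (12.6 − 0.0)/2 = 6.3 m; q_2 = 0.66 × 0.28 × 6.3 = 1.164 m³/s
w_3 = (15.2 − 2.4)/2 = 6.4 m; q_3 = 1.05 × 0.47 × 6.4 = 3.158 m³/s
w_4 = (17.9 − 12.6)/2 = 2.65 m; q_4 = 1.00 × 0.48 × 2.65 = 1.272 m³/s
w_5 = (21.8 − 15.2)/2 = 3.3 m; q_5 = 0.82 × 0.36 × 3.3 = 0.9742 m³/s
w_6 = (23.7 − 17.9)/2 = 2.9 m; q_6 = 0.69 × 0.25 × 2.9 = 0.5003 m³/s
Stations 1, 7 contribute zero (depth or velocity is 0).
Q = Σ qᵢ = 7.069 m³/s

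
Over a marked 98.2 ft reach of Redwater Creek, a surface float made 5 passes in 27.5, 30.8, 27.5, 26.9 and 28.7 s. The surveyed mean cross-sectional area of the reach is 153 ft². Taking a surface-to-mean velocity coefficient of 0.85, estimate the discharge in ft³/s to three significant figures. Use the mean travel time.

452 ft³/s

t̄ = (27.5 + 30.8 + 27.5 + 26.9 + 28.7) / 5 = 28.28 s
v_surface = L / t̄ = 98.2 / 28.28 = 3.472 ft/s
v_mean = 0.85 × 3.472 = 2.952 ft/s
Q = A × v_mean = 153 × 2.952 = 451.6 ft³/s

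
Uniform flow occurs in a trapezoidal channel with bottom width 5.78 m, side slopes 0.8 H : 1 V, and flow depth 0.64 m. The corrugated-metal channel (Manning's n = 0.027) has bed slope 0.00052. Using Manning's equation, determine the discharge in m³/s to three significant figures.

2.26 m³/s

A = (b + z·y)·y = (5.78 + 0.8×0.64)×0.64 = 4.027 m²
P = b + 2y√(1+z²) = 5.78 + 2×0.64×√(1+0.8²) = 7.419 m
R = A/P = 4.027/7.419 = 0.5428 m
Q = (1/n)·A·R^(2/3)·S^(1/2) = (1/0.027) × 4.027 × 0.5428^(2/3) × 0.00052^(1/2) = 2.263 m³/s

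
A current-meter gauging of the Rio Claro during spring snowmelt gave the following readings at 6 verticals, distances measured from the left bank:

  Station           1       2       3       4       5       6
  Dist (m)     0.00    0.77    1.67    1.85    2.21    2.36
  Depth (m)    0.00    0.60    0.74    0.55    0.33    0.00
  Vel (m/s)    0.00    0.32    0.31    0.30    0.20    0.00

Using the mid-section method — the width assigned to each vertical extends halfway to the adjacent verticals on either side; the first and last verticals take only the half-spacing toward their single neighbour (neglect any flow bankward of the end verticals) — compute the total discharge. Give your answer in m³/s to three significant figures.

w_2 = (1.67 − 0.00)/2 = 0.835 m; q_2 = 0.32 × 0.60 × 0.835 = 0.1603 m³/s
w_3 = (1.85 − 0.77)/2 = 0.54 m; q_3 = 0.31 × 0.74 × 0.54 = 0.1239 m³/s
w_4 = (2.21 − 1.67)/2 = 0.27 m; q_4 = 0.30 × 0.55 × 0.27 = 0.04455 m³/s
w_5 = (2.36 − 1.85)/2 = 0.255 m; q_5 = 0.20 × 0.33 × 0.255 = 0.01683 m³/s
Stations 1, 6 contribute zero (depth or velocity is 0).
Q = Σ qᵢ = 0.3456 m³/s

0.346 m³/s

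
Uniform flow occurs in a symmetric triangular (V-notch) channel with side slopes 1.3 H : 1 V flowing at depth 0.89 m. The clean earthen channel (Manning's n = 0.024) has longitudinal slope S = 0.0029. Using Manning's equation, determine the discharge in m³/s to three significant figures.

A = z·y² = 1.3×0.89² = 1.030 m²
P = 2y√(1+z²) = 2×0.89×√(1+1.3²) = 2.919 m
R = A/P = 1.030/2.919 = 0.3527 m
Q = (1/n)·A·R^(2/3)·S^(1/2) = (1/0.024) × 1.030 × 0.3527^(2/3) × 0.0029^(1/2) = 1.153 m³/s

1.15 m³/s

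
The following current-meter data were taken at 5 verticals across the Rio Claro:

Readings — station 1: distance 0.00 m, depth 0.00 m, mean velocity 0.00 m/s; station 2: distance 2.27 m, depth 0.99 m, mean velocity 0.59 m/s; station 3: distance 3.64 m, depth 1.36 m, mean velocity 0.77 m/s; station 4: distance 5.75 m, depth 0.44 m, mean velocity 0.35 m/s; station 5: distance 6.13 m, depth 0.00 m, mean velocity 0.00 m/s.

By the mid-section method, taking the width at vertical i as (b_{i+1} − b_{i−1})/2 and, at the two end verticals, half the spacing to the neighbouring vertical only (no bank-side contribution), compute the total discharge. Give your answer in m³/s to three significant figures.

3.08 m³/s

w_2 = (3.64 − 0.00)/2 = 1.82 m; q_2 = 0.59 × 0.99 × 1.82 = 1.063 m³/s
w_3 = (5.75 − 2.27)/2 = 1.74 m; q_3 = 0.77 × 1.36 × 1.74 = 1.822 m³/s
w_4 = (6.13 − 3.64)/2 = 1.245 m; q_4 = 0.35 × 0.44 × 1.245 = 0.1917 m³/s
Stations 1, 5 contribute zero (depth or velocity is 0).
Q = Σ qᵢ = 3.077 m³/s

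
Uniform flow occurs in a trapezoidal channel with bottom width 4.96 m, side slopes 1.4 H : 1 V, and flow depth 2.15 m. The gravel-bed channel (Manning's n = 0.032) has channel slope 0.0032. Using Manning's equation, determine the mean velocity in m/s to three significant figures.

2.20 m/s

A = (b + z·y)·y = (4.96 + 1.4×2.15)×2.15 = 17.14 m²
P = b + 2y√(1+z²) = 4.96 + 2×2.15×√(1+1.4²) = 12.36 m
R = A/P = 17.14/12.36 = 1.387 m
Q = (1/n)·A·R^(2/3)·S^(1/2) = (1/0.032) × 17.14 × 1.387^(2/3) × 0.0032^(1/2) = 37.67 m³/s
V = Q/A = 37.67/17.14 = 2.198 m/s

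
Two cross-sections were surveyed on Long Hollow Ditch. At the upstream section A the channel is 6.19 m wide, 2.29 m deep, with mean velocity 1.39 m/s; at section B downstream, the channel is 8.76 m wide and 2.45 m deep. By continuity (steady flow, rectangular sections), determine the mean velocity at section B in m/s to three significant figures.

0.918 m/s

Q = A₁V₁ = (6.19×2.29) × 1.39 = 19.70 m³/s
A₂ = 8.76 × 2.45 = 21.46 m²
V₂ = Q/A₂ = 19.70/21.46 = 0.9181 m/s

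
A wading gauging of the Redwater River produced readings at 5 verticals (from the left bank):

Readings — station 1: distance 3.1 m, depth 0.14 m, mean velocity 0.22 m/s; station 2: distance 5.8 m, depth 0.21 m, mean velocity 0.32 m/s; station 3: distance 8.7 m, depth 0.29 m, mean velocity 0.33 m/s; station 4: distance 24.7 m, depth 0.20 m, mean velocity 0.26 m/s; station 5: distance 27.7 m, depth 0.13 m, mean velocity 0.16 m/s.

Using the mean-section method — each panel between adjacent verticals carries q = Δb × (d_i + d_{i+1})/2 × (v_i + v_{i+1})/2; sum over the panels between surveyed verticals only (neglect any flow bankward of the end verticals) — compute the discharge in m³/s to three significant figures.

Panel 1-2: Δb = 2.7 m, d̄ = (0.14+0.21)/2 = 0.175, v̄ = (0.22+0.32)/2 = 0.27 → q = 2.7×0.175×0.27 = 0.1276 m³/s
Panel 2-3: Δb = 2.9 m, d̄ = (0.21+0.29)/2 = 0.25, v̄ = (0.32+0.33)/2 = 0.325 → q = 2.9×0.25×0.325 = 0.2356 m³/s
Panel 3-4: Δb = 16 m, d̄ = (0.29+0.20)/2 = 0.245, v̄ = (0.33+0.26)/2 = 0.295 → q = 16×0.245×0.295 = 1.156 m³/s
Panel 4-5: Δb = 3 m, d̄ = (0.20+0.13)/2 = 0.165, v̄ = (0.26+0.16)/2 = 0.21 → q = 3×0.165×0.21 = 0.1040 m³/s
Q = Σ q = 1.624 m³/s

1.62 m³/s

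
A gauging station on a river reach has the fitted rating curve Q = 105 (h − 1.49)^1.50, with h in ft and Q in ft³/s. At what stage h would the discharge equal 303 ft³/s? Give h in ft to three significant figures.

3.52 ft

h − h₀ = (Q/C)^(1/b) = (303/105)^(1/1.50) = 2.027 ft
h = 1.49 + 2.027 = 3.517 ft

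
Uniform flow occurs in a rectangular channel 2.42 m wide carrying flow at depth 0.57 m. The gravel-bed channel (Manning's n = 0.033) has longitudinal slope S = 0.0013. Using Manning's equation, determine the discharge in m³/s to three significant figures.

0.801 m³/s

A = b·y = 2.42 × 0.57 = 1.379 m²
P = b + 2y = 2.42 + 2×0.57 = 3.560 m
R = A/P = 1.379/3.560 = 0.3875 m
Q = (1/n)·A·R^(2/3)·S^(1/2) = (1/0.033) × 1.379 × 0.3875^(2/3) × 0.0013^(1/2) = 0.8010 m³/s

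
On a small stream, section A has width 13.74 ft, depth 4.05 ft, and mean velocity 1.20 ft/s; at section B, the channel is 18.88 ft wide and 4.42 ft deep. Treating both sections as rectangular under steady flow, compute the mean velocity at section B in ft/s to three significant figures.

0.800 ft/s

Q = A₁V₁ = (13.74×4.05) × 1.20 = 66.78 ft³/s
A₂ = 18.88 × 4.42 = 83.45 ft²
V₂ = Q/A₂ = 66.78/83.45 = 0.8002 ft/s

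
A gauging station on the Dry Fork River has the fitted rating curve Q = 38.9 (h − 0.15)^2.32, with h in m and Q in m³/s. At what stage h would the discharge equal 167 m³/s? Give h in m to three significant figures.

2.02 m

h − h₀ = (Q/C)^(1/b) = (167/38.9)^(1/2.32) = 1.874 m
h = 0.15 + 1.874 = 2.024 m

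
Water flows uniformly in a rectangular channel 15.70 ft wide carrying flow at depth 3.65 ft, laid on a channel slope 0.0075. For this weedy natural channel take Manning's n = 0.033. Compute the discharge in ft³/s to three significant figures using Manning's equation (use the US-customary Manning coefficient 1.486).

A = b·y = 15.70 × 3.65 = 57.31 ft²
P = b + 2y = 15.70 + 2×3.65 = 23.00 ft
R = A/P = 57.31/23.00 = 2.492 ft
Q = (1.486/n)·A·R^(2/3)·S^(1/2) = (1.486/0.033) × 57.31 × 2.492^(2/3) × 0.0075^(1/2) = 410.7 ft³/s

411 ft³/s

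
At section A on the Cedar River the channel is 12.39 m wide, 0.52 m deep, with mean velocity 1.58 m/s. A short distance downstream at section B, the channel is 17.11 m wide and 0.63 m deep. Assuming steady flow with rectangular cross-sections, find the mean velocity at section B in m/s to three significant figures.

Q = A₁V₁ = (12.39×0.52) × 1.58 = 10.18 m³/s
A₂ = 17.11 × 0.63 = 10.78 m²
V₂ = Q/A₂ = 10.18/10.78 = 0.9444 m/s

0.944 m/s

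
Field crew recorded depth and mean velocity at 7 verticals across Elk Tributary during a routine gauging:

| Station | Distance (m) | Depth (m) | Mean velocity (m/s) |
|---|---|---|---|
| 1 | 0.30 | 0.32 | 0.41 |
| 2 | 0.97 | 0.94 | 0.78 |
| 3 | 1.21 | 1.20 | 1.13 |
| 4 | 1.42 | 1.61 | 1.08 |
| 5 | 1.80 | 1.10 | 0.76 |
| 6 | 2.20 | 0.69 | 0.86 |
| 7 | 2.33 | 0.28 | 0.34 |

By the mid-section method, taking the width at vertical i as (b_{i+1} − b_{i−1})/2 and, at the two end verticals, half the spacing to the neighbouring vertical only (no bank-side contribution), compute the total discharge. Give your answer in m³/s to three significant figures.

w_1 = (0.97 − 0.30)/2 = 0.335 m; q_1 = 0.41 × 0.32 × 0.335 = 0.04395 m³/s
w_2 = (1.21 − 0.30)/2 = 0.455 m; q_2 = 0.78 × 0.94 × 0.455 = 0.3336 m³/s
w_3 = (1.42 − 0.97)/2 = 0.225 m; q_3 = 1.13 × 1.20 × 0.225 = 0.3051 m³/s
w_4 = (1.80 − 1.21)/2 = 0.295 m; q_4 = 1.08 × 1.61 × 0.295 = 0.5129 m³/s
w_5 = (2.20 − 1.42)/2 = 0.39 m; q_5 = 0.76 × 1.10 × 0.39 = 0.3260 m³/s
w_6 = (2.33 − 1.80)/2 = 0.265 m; q_6 = 0.86 × 0.69 × 0.265 = 0.1573 m³/s
w_7 = (2.33 − 2.20)/2 = 0.065 m; q_7 = 0.34 × 0.28 × 0.065 = 0.006188 m³/s
Q = Σ qᵢ = 1.685 m³/s

1.69 m³/s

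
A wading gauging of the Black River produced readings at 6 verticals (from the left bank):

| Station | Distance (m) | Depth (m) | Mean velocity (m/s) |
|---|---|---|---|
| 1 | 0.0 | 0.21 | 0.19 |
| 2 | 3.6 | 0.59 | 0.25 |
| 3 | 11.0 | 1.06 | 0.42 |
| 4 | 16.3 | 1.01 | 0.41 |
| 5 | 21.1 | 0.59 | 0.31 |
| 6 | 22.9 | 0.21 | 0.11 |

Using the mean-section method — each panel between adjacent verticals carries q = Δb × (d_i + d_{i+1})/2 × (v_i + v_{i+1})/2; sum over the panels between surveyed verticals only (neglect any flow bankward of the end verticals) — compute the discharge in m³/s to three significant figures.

Panel 1-2: Δb = 3.6 m, d̄ = (0.21+0.59)/2 = 0.4, v̄ = (0.19+0.25)/2 = 0.22 → q = 3.6×0.4×0.22 = 0.3168 m³/s
Panel 2-3: Δb = 7.4 m, d̄ = (0.59+1.06)/2 = 0.825, v̄ = (0.25+0.42)/2 = 0.335 → q = 7.4×0.825×0.335 = 2.045 m³/s
Panel 3-4: Δb = 5.3 m, d̄ = (1.06+1.01)/2 = 1.035, v̄ = (0.42+0.41)/2 = 0.415 → q = 5.3×1.035×0.415 = 2.276 m³/s
Panel 4-5: Δb = 4.8 m, d̄ = (1.01+0.59)/2 = 0.8, v̄ = (0.41+0.31)/2 = 0.36 → q = 4.8×0.8×0.36 = 1.382 m³/s
Panel 5-6: Δb = 1.8 m, d̄ = (0.59+0.21)/2 = 0.4, v̄ = (0.31+0.11)/2 = 0.21 → q = 1.8×0.4×0.21 = 0.1512 m³/s
Q = Σ q = 6.172 m³/s

6.17 m³/s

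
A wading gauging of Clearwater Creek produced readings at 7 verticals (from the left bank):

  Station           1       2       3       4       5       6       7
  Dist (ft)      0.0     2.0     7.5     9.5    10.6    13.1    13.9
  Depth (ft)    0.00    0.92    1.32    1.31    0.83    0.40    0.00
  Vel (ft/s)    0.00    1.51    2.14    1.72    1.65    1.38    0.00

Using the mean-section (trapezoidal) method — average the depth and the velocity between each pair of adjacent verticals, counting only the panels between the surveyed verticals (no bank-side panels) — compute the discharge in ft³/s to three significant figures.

21.4 ft³/s

Panel 1-2: Δb = 2 ft, d̄ = (0.00+0.92)/2 = 0.46, v̄ = (0.00+1.51)/2 = 0.755 → q = 2×0.46×0.755 = 0.6946 ft³/s
Panel 2-3: Δb = 5.5 ft, d̄ = (0.92+1.32)/2 = 1.12, v̄ = (1.51+2.14)/2 = 1.825 → q = 5.5×1.12×1.825 = 11.24 ft³/s
Panel 3-4: Δb = 2 ft, d̄ = (1.32+1.31)/2 = 1.315, v̄ = (2.14+1.72)/2 = 1.93 → q = 2×1.315×1.93 = 5.076 ft³/s
Panel 4-5: Δb = 1.1 ft, d̄ = (1.31+0.83)/2 = 1.07, v̄ = (1.72+1.65)/2 = 1.685 → q = 1.1×1.07×1.685 = 1.983 ft³/s
Panel 5-6: Δb = 2.5 ft, d̄ = (0.83+0.40)/2 = 0.615, v̄ = (1.65+1.38)/2 = 1.515 → q = 2.5×0.615×1.515 = 2.329 ft³/s
Panel 6-7: Δb = 0.8 ft, d̄ = (0.40+0.00)/2 = 0.2, v̄ = (1.38+0.00)/2 = 0.69 → q = 0.8×0.2×0.69 = 0.1104 ft³/s
Q = Σ q = 21.44 ft³/s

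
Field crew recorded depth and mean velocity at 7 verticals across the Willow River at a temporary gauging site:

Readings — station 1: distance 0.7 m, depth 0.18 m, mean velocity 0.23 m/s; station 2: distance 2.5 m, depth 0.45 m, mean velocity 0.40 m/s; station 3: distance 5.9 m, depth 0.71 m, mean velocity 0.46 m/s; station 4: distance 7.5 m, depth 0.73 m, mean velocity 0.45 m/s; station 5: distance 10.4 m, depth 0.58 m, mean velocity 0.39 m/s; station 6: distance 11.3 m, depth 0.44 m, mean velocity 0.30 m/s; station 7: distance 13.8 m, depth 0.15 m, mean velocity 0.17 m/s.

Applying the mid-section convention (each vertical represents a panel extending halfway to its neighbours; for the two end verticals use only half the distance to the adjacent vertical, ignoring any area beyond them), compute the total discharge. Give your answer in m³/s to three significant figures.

w_1 = (2.5 − 0.7)/2 = 0.9 m; q_1 = 0.23 × 0.18 × 0.9 = 0.03726 m³/s
w_2 = (5.9 − 0.7)/2 = 2.6 m; q_2 = 0.40 × 0.45 × 2.6 = 0.4680 m³/s
w_3 = (7.5 − 2.5)/2 = 2.5 m; q_3 = 0.46 × 0.71 × 2.5 = 0.8165 m³/s
w_4 = (10.4 − 5.9)/2 = 2.25 m; q_4 = 0.45 × 0.73 × 2.25 = 0.7391 m³/s
w_5 = (11.3 − 7.5)/2 = 1.9 m; q_5 = 0.39 × 0.58 × 1.9 = 0.4298 m³/s
w_6 = (13.8 − 10.4)/2 = 1.7 m; q_6 = 0.30 × 0.44 × 1.7 = 0.2244 m³/s
w_7 = (13.8 − 11.3)/2 = 1.25 m; q_7 = 0.17 × 0.15 × 1.25 = 0.03188 m³/s
Q = Σ qᵢ = 2.747 m³/s

2.75 m³/s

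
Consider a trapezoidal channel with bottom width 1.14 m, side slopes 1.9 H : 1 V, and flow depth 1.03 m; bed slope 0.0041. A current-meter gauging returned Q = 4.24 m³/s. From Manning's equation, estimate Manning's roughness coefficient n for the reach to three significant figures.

A = (b + z·y)·y = (1.14 + 1.9×1.03)×1.03 = 3.190 m²
P = b + 2y√(1+z²) = 1.14 + 2×1.03×√(1+1.9²) = 5.563 m
R = A/P = 3.190/5.563 = 0.5734 m
n = (1/Q)·A·R^(2/3)·S^(1/2) = (1/4.24) × 3.190 × 0.6902 × 0.06403 = 0.03325

0.0332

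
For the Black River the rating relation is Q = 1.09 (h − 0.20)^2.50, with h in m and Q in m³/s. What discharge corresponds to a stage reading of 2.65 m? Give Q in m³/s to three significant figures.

Q = 1.09 × (2.65 − 0.20)^2.50 = 1.09 × 2.45^2.50 = 10.24 m³/s

10.2 m³/s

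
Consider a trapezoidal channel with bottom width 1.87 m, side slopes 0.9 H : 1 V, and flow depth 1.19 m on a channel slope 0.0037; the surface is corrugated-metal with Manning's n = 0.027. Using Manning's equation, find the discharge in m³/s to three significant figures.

6.16 m³/s

A = (b + z·y)·y = (1.87 + 0.9×1.19)×1.19 = 3.500 m²
P = b + 2y√(1+z²) = 1.87 + 2×1.19×√(1+0.9²) = 5.072 m
R = A/P = 3.500/5.072 = 0.6900 m
Q = (1/n)·A·R^(2/3)·S^(1/2) = (1/0.027) × 3.500 × 0.6900^(2/3) × 0.0037^(1/2) = 6.157 m³/s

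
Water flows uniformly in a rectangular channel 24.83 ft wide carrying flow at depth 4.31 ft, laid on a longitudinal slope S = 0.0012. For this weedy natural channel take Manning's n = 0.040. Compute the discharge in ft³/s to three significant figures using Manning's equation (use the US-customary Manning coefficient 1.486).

299 ft³/s

A = b·y = 24.83 × 4.31 = 107.0 ft²
P = b + 2y = 24.83 + 2×4.31 = 33.45 ft
R = A/P = 107.0/33.45 = 3.199 ft
Q = (1.486/n)·A·R^(2/3)·S^(1/2) = (1.486/0.040) × 107.0 × 3.199^(2/3) × 0.0012^(1/2) = 299.0 ft³/s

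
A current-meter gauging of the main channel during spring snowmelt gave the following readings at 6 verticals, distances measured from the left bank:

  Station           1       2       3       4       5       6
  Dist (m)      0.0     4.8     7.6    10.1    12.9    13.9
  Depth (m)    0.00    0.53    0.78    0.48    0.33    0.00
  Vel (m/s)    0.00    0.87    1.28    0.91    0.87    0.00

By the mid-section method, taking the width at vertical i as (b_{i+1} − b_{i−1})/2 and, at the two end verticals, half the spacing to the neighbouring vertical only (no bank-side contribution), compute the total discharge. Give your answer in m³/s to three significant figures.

6.10 m³/s

w_2 = (7.6 − 0.0)/2 = 3.8 m; q_2 = 0.87 × 0.53 × 3.8 = 1.752 m³/s
w_3 = (10.1 − 4.8)/2 = 2.65 m; q_3 = 1.28 × 0.78 × 2.65 = 2.646 m³/s
w_4 = (12.9 − 7.6)/2 = 2.65 m; q_4 = 0.91 × 0.48 × 2.65 = 1.158 m³/s
w_5 = (13.9 − 10.1)/2 = 1.9 m; q_5 = 0.87 × 0.33 × 1.9 = 0.5455 m³/s
Stations 1, 6 contribute zero (depth or velocity is 0).
Q = Σ qᵢ = 6.101 m³/s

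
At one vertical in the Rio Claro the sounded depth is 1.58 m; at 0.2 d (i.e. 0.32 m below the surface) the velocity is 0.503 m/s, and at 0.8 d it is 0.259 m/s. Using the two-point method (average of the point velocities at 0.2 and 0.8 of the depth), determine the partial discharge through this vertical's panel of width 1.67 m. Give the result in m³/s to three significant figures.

v̄ = (0.503 + 0.259) / 2 = 0.3810 m/s
q = v̄ × d × w = 0.3810 × 1.58 × 1.67 = 1.005 m³/s

1.01 m³/s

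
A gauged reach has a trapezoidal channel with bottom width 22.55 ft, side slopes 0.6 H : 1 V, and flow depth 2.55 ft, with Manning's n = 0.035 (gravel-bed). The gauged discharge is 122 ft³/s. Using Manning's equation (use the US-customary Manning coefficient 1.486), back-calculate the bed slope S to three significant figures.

0.000787

A = (b + z·y)·y = (22.55 + 0.6×2.55)×2.55 = 61.40 ft²
P = b + 2y√(1+z²) = 22.55 + 2×2.55×√(1+0.6²) = 28.50 ft
R = A/P = 61.40/28.50 = 2.155 ft
S = (Q·n / (1.486·A·R^(2/3)))² = (122×0.035 / (1.486×61.40×1.668))² = 0.0007869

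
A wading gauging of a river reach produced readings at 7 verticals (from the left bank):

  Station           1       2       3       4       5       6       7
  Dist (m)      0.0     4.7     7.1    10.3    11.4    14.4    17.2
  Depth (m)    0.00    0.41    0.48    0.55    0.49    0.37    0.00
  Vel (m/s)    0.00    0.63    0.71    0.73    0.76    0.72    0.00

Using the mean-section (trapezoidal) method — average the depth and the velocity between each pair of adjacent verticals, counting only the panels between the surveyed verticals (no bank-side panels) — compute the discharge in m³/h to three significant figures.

13600 m³/h

Panel 1-2: Δb = 4.7 m, d̄ = (0.00+0.41)/2 = 0.205, v̄ = (0.00+0.63)/2 = 0.315 → q = 4.7×0.205×0.315 = 0.3035 m³/s
Panel 2-3: Δb = 2.4 m, d̄ = (0.41+0.48)/2 = 0.445, v̄ = (0.63+0.71)/2 = 0.67 → q = 2.4×0.445×0.67 = 0.7156 m³/s
Panel 3-4: Δb = 3.2 m, d̄ = (0.48+0.55)/2 = 0.515, v̄ = (0.71+0.73)/2 = 0.72 → q = 3.2×0.515×0.72 = 1.187 m³/s
Panel 4-5: Δb = 1.1 m, d̄ = (0.55+0.49)/2 = 0.52, v̄ = (0.73+0.76)/2 = 0.745 → q = 1.1×0.52×0.745 = 0.4261 m³/s
Panel 5-6: Δb = 3 m, d̄ = (0.49+0.37)/2 = 0.43, v̄ = (0.76+0.72)/2 = 0.74 → q = 3×0.43×0.74 = 0.9546 m³/s
Panel 6-7: Δb = 2.8 m, d̄ = (0.37+0.00)/2 = 0.185, v̄ = (0.72+0.00)/2 = 0.36 → q = 2.8×0.185×0.36 = 0.1865 m³/s
Q = Σ q = 3.773 m³/s
= 3.773 × 3600 = 13580 m³/h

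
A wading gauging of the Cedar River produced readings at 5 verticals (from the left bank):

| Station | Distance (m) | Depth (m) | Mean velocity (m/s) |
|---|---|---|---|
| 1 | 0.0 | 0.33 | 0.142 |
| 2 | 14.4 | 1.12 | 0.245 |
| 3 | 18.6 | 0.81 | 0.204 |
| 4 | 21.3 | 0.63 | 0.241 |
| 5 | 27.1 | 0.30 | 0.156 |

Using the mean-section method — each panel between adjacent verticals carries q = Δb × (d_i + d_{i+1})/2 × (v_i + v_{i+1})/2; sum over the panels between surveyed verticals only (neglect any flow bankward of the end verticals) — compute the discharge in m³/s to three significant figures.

3.90 m³/s

Panel 1-2: Δb = 14.4 m, d̄ = (0.33+1.12)/2 = 0.725, v̄ = (0.142+0.245)/2 = 0.1935 → q = 14.4×0.725×0.1935 = 2.020 m³/s
Panel 2-3: Δb = 4.2 m, d̄ = (1.12+0.81)/2 = 0.965, v̄ = (0.245+0.204)/2 = 0.2245 → q = 4.2×0.965×0.2245 = 0.9099 m³/s
Panel 3-4: Δb = 2.7 m, d̄ = (0.81+0.63)/2 = 0.72, v̄ = (0.204+0.241)/2 = 0.2225 → q = 2.7×0.72×0.2225 = 0.4325 m³/s
Panel 4-5: Δb = 5.8 m, d̄ = (0.63+0.30)/2 = 0.465, v̄ = (0.241+0.156)/2 = 0.1985 → q = 5.8×0.465×0.1985 = 0.5354 m³/s
Q = Σ q = 3.898 m³/s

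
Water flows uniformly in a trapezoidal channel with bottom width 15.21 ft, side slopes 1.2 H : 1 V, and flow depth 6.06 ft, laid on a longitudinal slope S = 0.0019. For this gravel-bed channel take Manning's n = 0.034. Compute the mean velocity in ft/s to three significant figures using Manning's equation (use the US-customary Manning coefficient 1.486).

A = (b + z·y)·y = (15.21 + 1.2×6.06)×6.06 = 136.2 ft²
P = b + 2y√(1+z²) = 15.21 + 2×6.06×√(1+1.2²) = 34.14 ft
R = A/P = 136.2/34.14 = 3.990 ft
Q = (1.486/n)·A·R^(2/3)·S^(1/2) = (1.486/0.034) × 136.2 × 3.990^(2/3) × 0.0019^(1/2) = 653.0 ft³/s
V = Q/A = 653.0/136.2 = 4.793 ft/s

4.79 ft/s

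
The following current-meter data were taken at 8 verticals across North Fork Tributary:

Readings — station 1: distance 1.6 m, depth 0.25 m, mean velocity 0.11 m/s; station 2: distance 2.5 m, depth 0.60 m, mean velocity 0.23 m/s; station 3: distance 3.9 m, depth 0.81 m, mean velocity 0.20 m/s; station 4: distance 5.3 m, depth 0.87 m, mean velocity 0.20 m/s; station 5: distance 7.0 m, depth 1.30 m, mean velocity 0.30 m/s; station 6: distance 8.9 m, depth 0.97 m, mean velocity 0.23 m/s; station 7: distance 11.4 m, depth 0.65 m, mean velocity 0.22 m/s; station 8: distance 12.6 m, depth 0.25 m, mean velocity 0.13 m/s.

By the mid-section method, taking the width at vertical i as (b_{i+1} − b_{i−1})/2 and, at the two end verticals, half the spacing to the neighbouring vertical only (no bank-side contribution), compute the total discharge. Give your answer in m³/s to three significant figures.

2.14 m³/s

w_1 = (2.5 − 1.6)/2 = 0.45 m; q_1 = 0.11 × 0.25 × 0.45 = 0.01238 m³/s
w_2 = (3.9 − 1.6)/2 = 1.15 m; q_2 = 0.23 × 0.60 × 1.15 = 0.1587 m³/s
w_3 = (5.3 − 2.5)/2 = 1.4 m; q_3 = 0.20 × 0.81 × 1.4 = 0.2268 m³/s
w_4 = (7.0 − 3.9)/2 = 1.55 m; q_4 = 0.20 × 0.87 × 1.55 = 0.2697 m³/s
w_5 = (8.9 − 5.3)/2 = 1.8 m; q_5 = 0.30 × 1.30 × 1.8 = 0.7020 m³/s
w_6 = (11.4 − 7.0)/2 = 2.2 m; q_6 = 0.23 × 0.97 × 2.2 = 0.4908 m³/s
w_7 = (12.6 − 8.9)/2 = 1.85 m; q_7 = 0.22 × 0.65 × 1.85 = 0.2646 m³/s
w_8 = (12.6 − 11.4)/2 = 0.6 m; q_8 = 0.13 × 0.25 × 0.6 = 0.01950 m³/s
Q = Σ qᵢ = 2.144 m³/s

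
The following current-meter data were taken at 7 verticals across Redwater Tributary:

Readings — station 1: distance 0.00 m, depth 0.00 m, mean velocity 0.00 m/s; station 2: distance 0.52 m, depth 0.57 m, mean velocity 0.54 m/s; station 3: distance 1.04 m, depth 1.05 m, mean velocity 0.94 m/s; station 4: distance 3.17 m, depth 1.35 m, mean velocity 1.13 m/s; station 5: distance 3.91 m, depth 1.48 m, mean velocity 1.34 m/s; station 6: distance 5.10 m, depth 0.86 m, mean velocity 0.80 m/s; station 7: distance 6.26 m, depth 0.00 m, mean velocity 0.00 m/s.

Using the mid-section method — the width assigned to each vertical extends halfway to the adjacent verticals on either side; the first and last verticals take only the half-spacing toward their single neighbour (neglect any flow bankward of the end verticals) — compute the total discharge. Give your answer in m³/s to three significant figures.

w_2 = (1.04 − 0.00)/2 = 0.52 m; q_2 = 0.54 × 0.57 × 0.52 = 0.1601 m³/s
w_3 = (3.17 − 0.52)/2 = 1.325 m; q_3 = 0.94 × 1.05 × 1.325 = 1.308 m³/s
w_4 = (3.91 − 1.04)/2 = 1.435 m; q_4 = 1.13 × 1.35 × 1.435 = 2.189 m³/s
w_5 = (5.10 − 3.17)/2 = 0.965 m; q_5 = 1.34 × 1.48 × 0.965 = 1.914 m³/s
w_6 = (6.26 − 3.91)/2 = 1.175 m; q_6 = 0.80 × 0.86 × 1.175 = 0.8084 m³/s
Stations 1, 7 contribute zero (depth or velocity is 0).
Q = Σ qᵢ = 6.379 m³/s

6.38 m³/s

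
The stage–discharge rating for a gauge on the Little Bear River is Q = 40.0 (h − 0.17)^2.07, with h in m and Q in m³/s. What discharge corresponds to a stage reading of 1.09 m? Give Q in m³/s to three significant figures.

33.7 m³/s

Q = 40.0 × (1.09 − 0.17)^2.07 = 40.0 × 0.92^2.07 = 33.66 m³/s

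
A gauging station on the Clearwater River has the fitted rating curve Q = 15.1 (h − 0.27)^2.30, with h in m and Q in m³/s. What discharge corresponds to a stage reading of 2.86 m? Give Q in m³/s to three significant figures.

Q = 15.1 × (2.86 − 0.27)^2.30 = 15.1 × 2.59^2.30 = 134.8 m³/s

135 m³/s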